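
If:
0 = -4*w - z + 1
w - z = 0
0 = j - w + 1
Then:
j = -4/5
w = 1/5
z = 1/5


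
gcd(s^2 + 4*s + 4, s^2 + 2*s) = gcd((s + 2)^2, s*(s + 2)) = s + 2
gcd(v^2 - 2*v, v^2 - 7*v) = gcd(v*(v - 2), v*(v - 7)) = v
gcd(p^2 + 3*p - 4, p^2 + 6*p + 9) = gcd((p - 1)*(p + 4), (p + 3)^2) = 1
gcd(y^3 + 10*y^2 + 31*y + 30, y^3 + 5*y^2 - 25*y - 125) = y + 5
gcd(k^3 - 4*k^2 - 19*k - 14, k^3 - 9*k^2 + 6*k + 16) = k + 1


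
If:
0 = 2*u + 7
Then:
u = -7/2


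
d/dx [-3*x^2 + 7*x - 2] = 7 - 6*x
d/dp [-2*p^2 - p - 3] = -4*p - 1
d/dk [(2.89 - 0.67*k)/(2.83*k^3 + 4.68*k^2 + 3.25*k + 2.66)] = (3.7922*k^3 - 21.4005*k^2 - 27.0504*k - 11.1747)/(8.0089*k^6 + 26.4888*k^5 + 40.2974*k^4 + 45.4756*k^3 + 35.4601*k^2 + 17.29*k + 7.0756)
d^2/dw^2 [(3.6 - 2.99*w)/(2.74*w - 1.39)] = 31.279292/(2.74*w - 1.39)^3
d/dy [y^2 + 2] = 2*y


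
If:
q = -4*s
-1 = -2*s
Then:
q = -2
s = 1/2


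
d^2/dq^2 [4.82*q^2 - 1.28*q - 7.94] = 9.64000000000000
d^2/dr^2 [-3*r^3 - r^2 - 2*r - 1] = -18*r - 2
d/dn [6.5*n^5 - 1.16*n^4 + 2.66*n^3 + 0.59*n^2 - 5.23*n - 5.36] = 32.5*n^4 - 4.64*n^3 + 7.98*n^2 + 1.18*n - 5.23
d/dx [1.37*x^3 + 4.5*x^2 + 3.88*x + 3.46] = 4.11*x^2 + 9.0*x + 3.88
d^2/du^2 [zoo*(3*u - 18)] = 0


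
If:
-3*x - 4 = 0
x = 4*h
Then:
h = -1/3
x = -4/3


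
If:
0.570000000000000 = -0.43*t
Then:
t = -1.33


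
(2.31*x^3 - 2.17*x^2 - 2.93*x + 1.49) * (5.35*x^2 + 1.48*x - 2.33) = 12.3585*x^5 - 8.1907*x^4 - 24.2694*x^3 + 8.6912*x^2 + 9.0321*x - 3.4717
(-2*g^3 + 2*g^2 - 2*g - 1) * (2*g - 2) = -4*g^4 + 8*g^3 - 8*g^2 + 2*g + 2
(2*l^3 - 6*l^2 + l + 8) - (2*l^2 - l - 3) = 2*l^3 - 8*l^2 + 2*l + 11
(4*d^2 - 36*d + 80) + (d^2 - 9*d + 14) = 5*d^2 - 45*d + 94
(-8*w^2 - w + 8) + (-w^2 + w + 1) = 9 - 9*w^2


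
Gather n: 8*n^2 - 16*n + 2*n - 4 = 8*n^2 - 14*n - 4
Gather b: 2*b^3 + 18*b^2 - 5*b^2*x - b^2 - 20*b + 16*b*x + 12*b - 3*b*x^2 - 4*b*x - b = 2*b^3 + b^2*(17 - 5*x) + b*(-3*x^2 + 12*x - 9)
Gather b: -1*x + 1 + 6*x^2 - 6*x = 6*x^2 - 7*x + 1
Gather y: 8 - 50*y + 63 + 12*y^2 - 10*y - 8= 12*y^2 - 60*y + 63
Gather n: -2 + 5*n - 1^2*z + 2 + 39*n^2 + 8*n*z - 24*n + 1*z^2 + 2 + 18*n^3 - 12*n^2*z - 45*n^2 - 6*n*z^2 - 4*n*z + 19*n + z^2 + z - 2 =18*n^3 + n^2*(-12*z - 6) + n*(-6*z^2 + 4*z) + 2*z^2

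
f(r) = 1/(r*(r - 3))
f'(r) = -1/(r*(r - 3)^2) - 1/(r^2*(r - 3))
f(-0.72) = 0.37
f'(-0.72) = 0.62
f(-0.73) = 0.37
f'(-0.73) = 0.60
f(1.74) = -0.46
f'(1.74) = -0.10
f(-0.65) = 0.42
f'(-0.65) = 0.76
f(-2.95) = 0.06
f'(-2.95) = 0.03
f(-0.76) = 0.35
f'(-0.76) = 0.55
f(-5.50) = 0.02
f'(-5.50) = 0.01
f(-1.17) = 0.20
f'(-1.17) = 0.22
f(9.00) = 0.02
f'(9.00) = -0.00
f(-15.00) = 0.00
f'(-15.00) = 0.00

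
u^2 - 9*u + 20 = (u - 5)*(u - 4)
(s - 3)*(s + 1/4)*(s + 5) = s^3 + 9*s^2/4 - 29*s/2 - 15/4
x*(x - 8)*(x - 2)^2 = x^4 - 12*x^3 + 36*x^2 - 32*x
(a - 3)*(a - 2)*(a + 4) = a^3 - a^2 - 14*a + 24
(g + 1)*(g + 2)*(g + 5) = g^3 + 8*g^2 + 17*g + 10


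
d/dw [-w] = -1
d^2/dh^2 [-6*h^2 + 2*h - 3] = -12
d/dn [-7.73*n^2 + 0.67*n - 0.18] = 0.67 - 15.46*n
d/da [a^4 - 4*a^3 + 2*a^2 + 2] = 4*a*(a^2 - 3*a + 1)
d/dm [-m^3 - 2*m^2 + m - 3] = -3*m^2 - 4*m + 1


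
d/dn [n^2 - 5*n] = 2*n - 5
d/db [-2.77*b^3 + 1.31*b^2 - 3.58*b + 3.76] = -8.31*b^2 + 2.62*b - 3.58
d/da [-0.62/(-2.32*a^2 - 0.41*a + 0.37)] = (-2.8768*a - 0.2542)/(2.32*a^2 + 0.41*a - 0.37)^2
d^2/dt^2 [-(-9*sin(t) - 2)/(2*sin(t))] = (cos(t)^2 + 1)/sin(t)^3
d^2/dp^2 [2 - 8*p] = 0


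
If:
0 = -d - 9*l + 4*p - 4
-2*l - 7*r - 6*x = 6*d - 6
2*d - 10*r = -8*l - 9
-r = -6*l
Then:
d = -39*x/50 - 21/100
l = 33/200 - 3*x/100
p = 211/160 - 21*x/80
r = 99/100 - 9*x/50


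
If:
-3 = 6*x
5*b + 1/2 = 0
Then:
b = -1/10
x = -1/2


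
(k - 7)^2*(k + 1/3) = k^3 - 41*k^2/3 + 133*k/3 + 49/3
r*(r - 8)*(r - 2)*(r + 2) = r^4 - 8*r^3 - 4*r^2 + 32*r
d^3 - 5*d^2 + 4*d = d*(d - 4)*(d - 1)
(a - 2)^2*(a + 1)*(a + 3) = a^4 - 9*a^2 + 4*a + 12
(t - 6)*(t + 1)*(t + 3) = t^3 - 2*t^2 - 21*t - 18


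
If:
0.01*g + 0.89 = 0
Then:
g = -89.00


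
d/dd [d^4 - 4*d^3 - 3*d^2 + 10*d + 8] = 4*d^3 - 12*d^2 - 6*d + 10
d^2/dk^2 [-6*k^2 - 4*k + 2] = -12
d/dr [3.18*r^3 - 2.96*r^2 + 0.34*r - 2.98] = 9.54*r^2 - 5.92*r + 0.34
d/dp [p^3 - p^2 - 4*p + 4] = 3*p^2 - 2*p - 4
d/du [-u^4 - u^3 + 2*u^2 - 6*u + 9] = -4*u^3 - 3*u^2 + 4*u - 6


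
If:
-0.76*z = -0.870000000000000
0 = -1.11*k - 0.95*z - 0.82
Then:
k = -1.72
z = 1.14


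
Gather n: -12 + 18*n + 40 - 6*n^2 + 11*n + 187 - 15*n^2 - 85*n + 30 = -21*n^2 - 56*n + 245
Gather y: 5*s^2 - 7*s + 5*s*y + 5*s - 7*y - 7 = 5*s^2 - 2*s + y*(5*s - 7) - 7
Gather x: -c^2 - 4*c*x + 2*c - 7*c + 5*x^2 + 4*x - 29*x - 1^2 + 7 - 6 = -c^2 - 5*c + 5*x^2 + x*(-4*c - 25)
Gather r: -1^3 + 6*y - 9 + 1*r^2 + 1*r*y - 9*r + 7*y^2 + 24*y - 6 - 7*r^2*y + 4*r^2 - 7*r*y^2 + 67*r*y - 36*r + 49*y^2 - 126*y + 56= r^2*(5 - 7*y) + r*(-7*y^2 + 68*y - 45) + 56*y^2 - 96*y + 40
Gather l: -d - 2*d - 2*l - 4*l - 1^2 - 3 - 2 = -3*d - 6*l - 6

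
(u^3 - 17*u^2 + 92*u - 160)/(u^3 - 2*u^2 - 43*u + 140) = (u - 8)/(u + 7)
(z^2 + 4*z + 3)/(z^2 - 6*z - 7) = (z + 3)/(z - 7)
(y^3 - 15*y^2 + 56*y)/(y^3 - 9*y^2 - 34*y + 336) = y/(y + 6)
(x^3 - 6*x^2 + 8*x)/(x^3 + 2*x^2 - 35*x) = (x^2 - 6*x + 8)/(x^2 + 2*x - 35)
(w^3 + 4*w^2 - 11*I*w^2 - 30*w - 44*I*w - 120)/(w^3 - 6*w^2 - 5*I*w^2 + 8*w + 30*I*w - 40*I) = (w^2 + w*(4 - 6*I) - 24*I)/(w^2 - 6*w + 8)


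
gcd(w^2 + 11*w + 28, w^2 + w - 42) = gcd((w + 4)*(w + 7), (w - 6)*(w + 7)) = w + 7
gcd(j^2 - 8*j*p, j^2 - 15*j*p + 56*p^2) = -j + 8*p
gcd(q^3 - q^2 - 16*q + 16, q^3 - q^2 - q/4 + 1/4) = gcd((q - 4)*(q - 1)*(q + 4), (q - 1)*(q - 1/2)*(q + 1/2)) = q - 1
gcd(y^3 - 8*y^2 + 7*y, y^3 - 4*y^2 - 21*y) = y^2 - 7*y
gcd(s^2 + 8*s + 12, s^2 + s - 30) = s + 6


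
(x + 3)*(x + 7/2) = x^2 + 13*x/2 + 21/2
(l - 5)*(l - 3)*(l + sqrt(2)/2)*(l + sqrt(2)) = l^4 - 8*l^3 + 3*sqrt(2)*l^3/2 - 12*sqrt(2)*l^2 + 16*l^2 - 8*l + 45*sqrt(2)*l/2 + 15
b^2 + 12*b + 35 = (b + 5)*(b + 7)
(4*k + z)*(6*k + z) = 24*k^2 + 10*k*z + z^2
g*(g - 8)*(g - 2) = g^3 - 10*g^2 + 16*g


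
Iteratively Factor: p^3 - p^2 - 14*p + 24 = (p - 3)*(p^2 + 2*p - 8) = (p - 3)*(p - 2)*(p + 4)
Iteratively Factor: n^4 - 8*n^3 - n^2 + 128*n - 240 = (n - 5)*(n^3 - 3*n^2 - 16*n + 48) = (n - 5)*(n + 4)*(n^2 - 7*n + 12) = (n - 5)*(n - 3)*(n + 4)*(n - 4)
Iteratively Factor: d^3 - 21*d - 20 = (d + 4)*(d^2 - 4*d - 5) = (d + 1)*(d + 4)*(d - 5)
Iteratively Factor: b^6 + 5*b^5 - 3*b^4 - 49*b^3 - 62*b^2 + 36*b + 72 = (b + 2)*(b^5 + 3*b^4 - 9*b^3 - 31*b^2 + 36) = (b + 2)^2*(b^4 + b^3 - 11*b^2 - 9*b + 18) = (b + 2)^3*(b^3 - b^2 - 9*b + 9) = (b - 1)*(b + 2)^3*(b^2 - 9) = (b - 3)*(b - 1)*(b + 2)^3*(b + 3)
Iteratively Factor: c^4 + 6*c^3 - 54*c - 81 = (c + 3)*(c^3 + 3*c^2 - 9*c - 27) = (c - 3)*(c + 3)*(c^2 + 6*c + 9) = (c - 3)*(c + 3)^2*(c + 3)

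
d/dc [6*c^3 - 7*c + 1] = 18*c^2 - 7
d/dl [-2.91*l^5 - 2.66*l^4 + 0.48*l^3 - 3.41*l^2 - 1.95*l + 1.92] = -14.55*l^4 - 10.64*l^3 + 1.44*l^2 - 6.82*l - 1.95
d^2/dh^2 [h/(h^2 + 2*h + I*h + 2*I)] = 2*(h*(2*h + 2 + I)^2 - (3*h + 2 + I)*(h^2 + 2*h + I*h + 2*I))/(h^2 + 2*h + I*h + 2*I)^3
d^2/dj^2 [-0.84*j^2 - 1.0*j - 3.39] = -1.68000000000000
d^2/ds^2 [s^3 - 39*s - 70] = 6*s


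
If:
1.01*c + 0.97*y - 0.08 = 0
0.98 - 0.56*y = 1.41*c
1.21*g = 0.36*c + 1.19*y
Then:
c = 1.13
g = -0.74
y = -1.09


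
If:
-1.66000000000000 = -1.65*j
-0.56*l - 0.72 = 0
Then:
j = 1.01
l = -1.29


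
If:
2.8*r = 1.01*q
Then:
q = 2.77227722772277*r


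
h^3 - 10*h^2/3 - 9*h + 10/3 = (h - 5)*(h - 1/3)*(h + 2)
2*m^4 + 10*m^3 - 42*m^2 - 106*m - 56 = (m - 4)*(m + 7)*(sqrt(2)*m + sqrt(2))^2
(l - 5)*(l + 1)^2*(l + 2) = l^4 - l^3 - 15*l^2 - 23*l - 10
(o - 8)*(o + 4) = o^2 - 4*o - 32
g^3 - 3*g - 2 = (g - 2)*(g + 1)^2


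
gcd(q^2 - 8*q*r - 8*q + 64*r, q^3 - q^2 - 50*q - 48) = q - 8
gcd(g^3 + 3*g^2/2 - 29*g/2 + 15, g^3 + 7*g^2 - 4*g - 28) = g - 2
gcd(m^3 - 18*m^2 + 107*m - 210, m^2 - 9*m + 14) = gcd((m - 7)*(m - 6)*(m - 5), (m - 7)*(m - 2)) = m - 7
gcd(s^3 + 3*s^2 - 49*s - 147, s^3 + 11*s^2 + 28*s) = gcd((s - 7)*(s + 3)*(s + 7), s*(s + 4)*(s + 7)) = s + 7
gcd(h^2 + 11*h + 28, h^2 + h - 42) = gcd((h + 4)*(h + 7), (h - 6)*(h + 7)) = h + 7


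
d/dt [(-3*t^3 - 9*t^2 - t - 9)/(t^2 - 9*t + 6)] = (-3*t^4 + 54*t^3 + 28*t^2 - 90*t - 87)/(t^4 - 18*t^3 + 93*t^2 - 108*t + 36)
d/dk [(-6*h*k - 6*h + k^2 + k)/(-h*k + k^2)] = (-6*h^2 + 5*h*k^2 + 12*h*k - k^2)/(k^2*(h^2 - 2*h*k + k^2))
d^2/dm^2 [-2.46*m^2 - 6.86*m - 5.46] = -4.92000000000000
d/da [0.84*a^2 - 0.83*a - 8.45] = 1.68*a - 0.83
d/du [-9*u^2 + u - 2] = 1 - 18*u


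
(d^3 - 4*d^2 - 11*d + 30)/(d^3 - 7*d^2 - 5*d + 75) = (d - 2)/(d - 5)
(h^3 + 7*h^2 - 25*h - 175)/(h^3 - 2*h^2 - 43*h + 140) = (h + 5)/(h - 4)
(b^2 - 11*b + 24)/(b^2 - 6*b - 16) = (b - 3)/(b + 2)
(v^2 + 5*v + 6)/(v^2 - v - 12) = (v + 2)/(v - 4)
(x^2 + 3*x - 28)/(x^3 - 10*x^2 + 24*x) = (x + 7)/(x*(x - 6))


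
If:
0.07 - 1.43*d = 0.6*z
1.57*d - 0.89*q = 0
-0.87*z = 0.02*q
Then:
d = 0.05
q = 0.09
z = -0.00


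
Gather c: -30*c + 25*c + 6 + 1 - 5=2 - 5*c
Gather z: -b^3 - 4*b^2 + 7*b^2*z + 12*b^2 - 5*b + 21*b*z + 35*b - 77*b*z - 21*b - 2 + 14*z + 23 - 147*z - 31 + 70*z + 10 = -b^3 + 8*b^2 + 9*b + z*(7*b^2 - 56*b - 63)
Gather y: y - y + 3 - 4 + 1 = 0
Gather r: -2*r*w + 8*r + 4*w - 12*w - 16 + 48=r*(8 - 2*w) - 8*w + 32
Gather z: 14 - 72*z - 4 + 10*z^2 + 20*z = 10*z^2 - 52*z + 10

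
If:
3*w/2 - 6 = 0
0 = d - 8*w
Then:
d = 32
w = 4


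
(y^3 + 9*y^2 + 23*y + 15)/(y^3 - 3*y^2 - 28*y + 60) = (y^2 + 4*y + 3)/(y^2 - 8*y + 12)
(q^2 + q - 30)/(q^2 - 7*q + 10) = (q + 6)/(q - 2)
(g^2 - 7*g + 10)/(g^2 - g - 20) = (g - 2)/(g + 4)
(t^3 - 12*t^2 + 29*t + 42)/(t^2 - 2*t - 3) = (t^2 - 13*t + 42)/(t - 3)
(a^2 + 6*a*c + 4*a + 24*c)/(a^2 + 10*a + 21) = (a^2 + 6*a*c + 4*a + 24*c)/(a^2 + 10*a + 21)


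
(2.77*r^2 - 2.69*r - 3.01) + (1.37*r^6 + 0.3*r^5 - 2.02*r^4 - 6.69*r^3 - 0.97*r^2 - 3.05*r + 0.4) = 1.37*r^6 + 0.3*r^5 - 2.02*r^4 - 6.69*r^3 + 1.8*r^2 - 5.74*r - 2.61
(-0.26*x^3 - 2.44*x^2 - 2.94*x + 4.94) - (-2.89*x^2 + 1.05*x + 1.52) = -0.26*x^3 + 0.45*x^2 - 3.99*x + 3.42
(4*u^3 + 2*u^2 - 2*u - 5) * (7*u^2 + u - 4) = 28*u^5 + 18*u^4 - 28*u^3 - 45*u^2 + 3*u + 20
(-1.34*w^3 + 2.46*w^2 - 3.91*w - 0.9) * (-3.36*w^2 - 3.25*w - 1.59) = 4.5024*w^5 - 3.9106*w^4 + 7.2732*w^3 + 11.8201*w^2 + 9.1419*w + 1.431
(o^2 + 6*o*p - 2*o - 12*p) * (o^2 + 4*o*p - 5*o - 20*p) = o^4 + 10*o^3*p - 7*o^3 + 24*o^2*p^2 - 70*o^2*p + 10*o^2 - 168*o*p^2 + 100*o*p + 240*p^2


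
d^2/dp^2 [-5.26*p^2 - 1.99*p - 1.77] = -10.5200000000000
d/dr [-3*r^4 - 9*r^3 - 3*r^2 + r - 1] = -12*r^3 - 27*r^2 - 6*r + 1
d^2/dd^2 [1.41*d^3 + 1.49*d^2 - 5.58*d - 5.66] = 8.46*d + 2.98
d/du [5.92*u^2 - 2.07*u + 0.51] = 11.84*u - 2.07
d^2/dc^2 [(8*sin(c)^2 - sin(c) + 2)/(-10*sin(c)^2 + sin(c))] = 2*(-10*sin(c)^2 + 399*sin(c) - 10 - 599/sin(c) + 60/sin(c)^2 - 2/sin(c)^3)/(10*sin(c) - 1)^3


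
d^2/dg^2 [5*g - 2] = 0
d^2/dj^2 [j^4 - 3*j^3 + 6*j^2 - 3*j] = 12*j^2 - 18*j + 12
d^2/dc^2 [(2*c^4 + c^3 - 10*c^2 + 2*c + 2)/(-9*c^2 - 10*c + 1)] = 6*(-54*c^6 - 180*c^5 - 182*c^4 - 337*c^3 - 66*c^2 - 199*c - 76)/(729*c^6 + 2430*c^5 + 2457*c^4 + 460*c^3 - 273*c^2 + 30*c - 1)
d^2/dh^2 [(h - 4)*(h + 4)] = 2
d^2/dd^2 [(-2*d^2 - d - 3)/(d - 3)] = -48/(d^3 - 9*d^2 + 27*d - 27)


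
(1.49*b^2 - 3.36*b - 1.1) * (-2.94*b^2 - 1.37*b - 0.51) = -4.3806*b^4 + 7.8371*b^3 + 7.0773*b^2 + 3.2206*b + 0.561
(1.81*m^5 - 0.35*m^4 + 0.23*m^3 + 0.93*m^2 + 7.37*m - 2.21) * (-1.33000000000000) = -2.4073*m^5 + 0.4655*m^4 - 0.3059*m^3 - 1.2369*m^2 - 9.8021*m + 2.9393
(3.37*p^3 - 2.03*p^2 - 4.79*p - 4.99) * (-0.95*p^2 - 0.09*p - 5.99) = -3.2015*p^5 + 1.6252*p^4 - 15.4531*p^3 + 17.3313*p^2 + 29.1412*p + 29.8901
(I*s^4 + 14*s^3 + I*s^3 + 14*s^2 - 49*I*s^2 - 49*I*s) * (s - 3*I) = I*s^5 + 17*s^4 + I*s^4 + 17*s^3 - 91*I*s^3 - 147*s^2 - 91*I*s^2 - 147*s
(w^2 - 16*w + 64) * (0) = 0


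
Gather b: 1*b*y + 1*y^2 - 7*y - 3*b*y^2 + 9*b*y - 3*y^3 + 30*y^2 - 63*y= b*(-3*y^2 + 10*y) - 3*y^3 + 31*y^2 - 70*y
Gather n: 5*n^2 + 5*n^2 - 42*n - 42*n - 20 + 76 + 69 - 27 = 10*n^2 - 84*n + 98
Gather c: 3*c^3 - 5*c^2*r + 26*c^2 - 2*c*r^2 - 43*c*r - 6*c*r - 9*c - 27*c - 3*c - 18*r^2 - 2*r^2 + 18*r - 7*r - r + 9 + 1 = 3*c^3 + c^2*(26 - 5*r) + c*(-2*r^2 - 49*r - 39) - 20*r^2 + 10*r + 10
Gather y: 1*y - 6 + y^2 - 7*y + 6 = y^2 - 6*y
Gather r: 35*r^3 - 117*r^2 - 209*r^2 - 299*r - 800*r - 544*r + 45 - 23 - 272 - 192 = 35*r^3 - 326*r^2 - 1643*r - 442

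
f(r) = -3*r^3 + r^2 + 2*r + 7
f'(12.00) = -1270.00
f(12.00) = -5009.00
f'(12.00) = -1270.00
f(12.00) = -5009.00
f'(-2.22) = -46.80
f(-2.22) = 40.31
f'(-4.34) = -176.20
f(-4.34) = 262.40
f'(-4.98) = -231.16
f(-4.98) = 392.36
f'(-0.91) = -7.27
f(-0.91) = 8.27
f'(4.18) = -146.89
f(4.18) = -186.27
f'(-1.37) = -17.63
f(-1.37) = 13.85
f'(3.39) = -94.65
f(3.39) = -91.60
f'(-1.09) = -10.87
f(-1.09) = 9.89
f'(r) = -9*r^2 + 2*r + 2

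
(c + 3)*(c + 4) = c^2 + 7*c + 12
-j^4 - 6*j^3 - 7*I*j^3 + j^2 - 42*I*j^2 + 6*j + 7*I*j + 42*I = (j + 6)*(j + 7*I)*(-I*j - I)*(-I*j + I)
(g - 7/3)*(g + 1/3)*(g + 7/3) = g^3 + g^2/3 - 49*g/9 - 49/27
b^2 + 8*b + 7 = (b + 1)*(b + 7)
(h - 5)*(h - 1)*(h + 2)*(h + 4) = h^4 - 23*h^2 - 18*h + 40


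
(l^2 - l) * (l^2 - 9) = l^4 - l^3 - 9*l^2 + 9*l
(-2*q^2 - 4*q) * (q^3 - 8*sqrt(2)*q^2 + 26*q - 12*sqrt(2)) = -2*q^5 - 4*q^4 + 16*sqrt(2)*q^4 - 52*q^3 + 32*sqrt(2)*q^3 - 104*q^2 + 24*sqrt(2)*q^2 + 48*sqrt(2)*q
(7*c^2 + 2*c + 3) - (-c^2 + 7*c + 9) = 8*c^2 - 5*c - 6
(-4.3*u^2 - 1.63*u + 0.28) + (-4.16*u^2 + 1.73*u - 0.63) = -8.46*u^2 + 0.1*u - 0.35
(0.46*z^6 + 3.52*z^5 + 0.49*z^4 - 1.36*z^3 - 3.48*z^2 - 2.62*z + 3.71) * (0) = 0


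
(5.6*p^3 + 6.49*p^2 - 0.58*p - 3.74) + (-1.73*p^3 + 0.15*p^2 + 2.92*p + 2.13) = 3.87*p^3 + 6.64*p^2 + 2.34*p - 1.61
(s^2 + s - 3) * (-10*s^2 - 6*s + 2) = -10*s^4 - 16*s^3 + 26*s^2 + 20*s - 6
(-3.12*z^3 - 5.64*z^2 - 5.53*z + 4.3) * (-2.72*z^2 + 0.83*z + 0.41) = 8.4864*z^5 + 12.7512*z^4 + 9.0812*z^3 - 18.5983*z^2 + 1.3017*z + 1.763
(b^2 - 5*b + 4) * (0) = 0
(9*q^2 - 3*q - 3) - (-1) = 9*q^2 - 3*q - 2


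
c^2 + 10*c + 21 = (c + 3)*(c + 7)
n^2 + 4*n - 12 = (n - 2)*(n + 6)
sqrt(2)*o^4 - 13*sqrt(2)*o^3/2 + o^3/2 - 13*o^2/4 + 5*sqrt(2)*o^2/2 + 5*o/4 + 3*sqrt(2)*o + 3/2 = (o - 6)*(o - 1)*(o + 1/2)*(sqrt(2)*o + 1/2)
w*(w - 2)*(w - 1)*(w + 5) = w^4 + 2*w^3 - 13*w^2 + 10*w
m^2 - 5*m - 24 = (m - 8)*(m + 3)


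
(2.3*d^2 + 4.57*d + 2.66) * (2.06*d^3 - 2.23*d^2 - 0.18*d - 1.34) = 4.738*d^5 + 4.2852*d^4 - 5.1255*d^3 - 9.8364*d^2 - 6.6026*d - 3.5644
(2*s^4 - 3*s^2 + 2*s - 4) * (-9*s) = -18*s^5 + 27*s^3 - 18*s^2 + 36*s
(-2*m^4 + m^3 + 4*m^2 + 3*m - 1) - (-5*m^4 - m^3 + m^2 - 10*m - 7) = 3*m^4 + 2*m^3 + 3*m^2 + 13*m + 6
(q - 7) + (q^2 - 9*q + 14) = q^2 - 8*q + 7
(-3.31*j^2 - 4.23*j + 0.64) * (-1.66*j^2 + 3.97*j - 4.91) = 5.4946*j^4 - 6.1189*j^3 - 1.6034*j^2 + 23.3101*j - 3.1424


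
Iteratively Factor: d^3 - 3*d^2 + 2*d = (d - 2)*(d^2 - d) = d*(d - 2)*(d - 1)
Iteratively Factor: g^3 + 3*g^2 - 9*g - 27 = (g + 3)*(g^2 - 9) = (g + 3)^2*(g - 3)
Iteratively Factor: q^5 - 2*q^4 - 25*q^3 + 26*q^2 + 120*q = (q - 3)*(q^4 + q^3 - 22*q^2 - 40*q) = (q - 3)*(q + 2)*(q^3 - q^2 - 20*q) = (q - 5)*(q - 3)*(q + 2)*(q^2 + 4*q) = q*(q - 5)*(q - 3)*(q + 2)*(q + 4)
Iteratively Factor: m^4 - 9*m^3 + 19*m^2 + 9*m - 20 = (m + 1)*(m^3 - 10*m^2 + 29*m - 20) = (m - 5)*(m + 1)*(m^2 - 5*m + 4) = (m - 5)*(m - 4)*(m + 1)*(m - 1)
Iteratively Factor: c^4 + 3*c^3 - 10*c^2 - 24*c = (c - 3)*(c^3 + 6*c^2 + 8*c) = c*(c - 3)*(c^2 + 6*c + 8) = c*(c - 3)*(c + 2)*(c + 4)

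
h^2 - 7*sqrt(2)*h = h*(h - 7*sqrt(2))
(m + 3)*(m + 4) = m^2 + 7*m + 12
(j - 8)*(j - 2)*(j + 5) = j^3 - 5*j^2 - 34*j + 80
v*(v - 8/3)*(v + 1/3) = v^3 - 7*v^2/3 - 8*v/9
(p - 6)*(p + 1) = p^2 - 5*p - 6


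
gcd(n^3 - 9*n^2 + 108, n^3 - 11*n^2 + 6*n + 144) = n^2 - 3*n - 18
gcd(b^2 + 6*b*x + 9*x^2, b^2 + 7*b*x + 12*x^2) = b + 3*x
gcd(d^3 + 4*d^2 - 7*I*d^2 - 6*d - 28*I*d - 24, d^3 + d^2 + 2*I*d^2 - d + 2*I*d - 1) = 1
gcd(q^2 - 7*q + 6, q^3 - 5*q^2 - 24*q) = 1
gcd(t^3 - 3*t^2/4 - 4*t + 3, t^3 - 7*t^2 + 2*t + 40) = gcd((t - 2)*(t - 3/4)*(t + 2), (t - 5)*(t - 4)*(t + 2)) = t + 2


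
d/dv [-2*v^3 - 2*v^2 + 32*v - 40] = -6*v^2 - 4*v + 32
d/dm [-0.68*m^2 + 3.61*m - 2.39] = 3.61 - 1.36*m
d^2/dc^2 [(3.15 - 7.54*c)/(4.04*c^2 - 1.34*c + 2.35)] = (-(7.54*c - 3.15)*(8.08*c - 1.34)*(16.16*c - 2.68) + (182.7696*c - 45.6592)*(4.04*c^2 - 1.34*c + 2.35))/(4.04*c^2 - 1.34*c + 2.35)^3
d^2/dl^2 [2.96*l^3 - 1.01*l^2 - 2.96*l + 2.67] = 17.76*l - 2.02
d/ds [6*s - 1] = 6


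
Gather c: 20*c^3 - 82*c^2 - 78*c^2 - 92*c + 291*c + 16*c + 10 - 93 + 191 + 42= 20*c^3 - 160*c^2 + 215*c + 150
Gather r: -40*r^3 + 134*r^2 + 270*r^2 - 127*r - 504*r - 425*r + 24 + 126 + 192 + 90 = -40*r^3 + 404*r^2 - 1056*r + 432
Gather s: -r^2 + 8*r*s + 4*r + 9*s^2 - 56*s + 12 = -r^2 + 4*r + 9*s^2 + s*(8*r - 56) + 12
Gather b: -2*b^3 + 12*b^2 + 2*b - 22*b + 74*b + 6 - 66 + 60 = -2*b^3 + 12*b^2 + 54*b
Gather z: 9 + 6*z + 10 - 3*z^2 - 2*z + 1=-3*z^2 + 4*z + 20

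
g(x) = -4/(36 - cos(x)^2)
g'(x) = 8*sin(x)*cos(x)/(36 - cos(x)^2)^2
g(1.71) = -0.11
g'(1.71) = -0.00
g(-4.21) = -0.11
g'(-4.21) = -0.00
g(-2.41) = -0.11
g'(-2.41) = 0.00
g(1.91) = -0.11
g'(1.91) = -0.00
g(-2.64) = -0.11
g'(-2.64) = 0.00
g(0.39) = -0.11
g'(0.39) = 0.00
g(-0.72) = -0.11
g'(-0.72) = -0.00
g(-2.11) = -0.11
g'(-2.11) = 0.00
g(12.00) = -0.11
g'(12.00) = 0.00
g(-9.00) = -0.11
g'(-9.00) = 0.00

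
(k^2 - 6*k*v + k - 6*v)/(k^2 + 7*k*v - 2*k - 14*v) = (k^2 - 6*k*v + k - 6*v)/(k^2 + 7*k*v - 2*k - 14*v)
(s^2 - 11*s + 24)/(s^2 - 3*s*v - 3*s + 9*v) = (s - 8)/(s - 3*v)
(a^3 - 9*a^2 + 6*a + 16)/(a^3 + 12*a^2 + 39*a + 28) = (a^2 - 10*a + 16)/(a^2 + 11*a + 28)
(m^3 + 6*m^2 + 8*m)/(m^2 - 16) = m*(m + 2)/(m - 4)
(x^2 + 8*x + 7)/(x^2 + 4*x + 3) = (x + 7)/(x + 3)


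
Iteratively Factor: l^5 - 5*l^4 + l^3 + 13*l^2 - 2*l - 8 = (l - 1)*(l^4 - 4*l^3 - 3*l^2 + 10*l + 8) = (l - 4)*(l - 1)*(l^3 - 3*l - 2) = (l - 4)*(l - 1)*(l + 1)*(l^2 - l - 2) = (l - 4)*(l - 1)*(l + 1)^2*(l - 2)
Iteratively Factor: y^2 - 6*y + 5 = (y - 1)*(y - 5)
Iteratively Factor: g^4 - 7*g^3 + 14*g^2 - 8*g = (g - 1)*(g^3 - 6*g^2 + 8*g) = (g - 4)*(g - 1)*(g^2 - 2*g) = (g - 4)*(g - 2)*(g - 1)*(g)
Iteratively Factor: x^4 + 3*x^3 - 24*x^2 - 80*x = (x)*(x^3 + 3*x^2 - 24*x - 80) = x*(x + 4)*(x^2 - x - 20) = x*(x + 4)^2*(x - 5)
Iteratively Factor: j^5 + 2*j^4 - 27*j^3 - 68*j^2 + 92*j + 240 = (j - 2)*(j^4 + 4*j^3 - 19*j^2 - 106*j - 120) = (j - 2)*(j + 3)*(j^3 + j^2 - 22*j - 40) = (j - 5)*(j - 2)*(j + 3)*(j^2 + 6*j + 8) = (j - 5)*(j - 2)*(j + 2)*(j + 3)*(j + 4)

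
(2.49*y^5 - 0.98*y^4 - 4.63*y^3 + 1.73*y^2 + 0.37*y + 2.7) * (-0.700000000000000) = -1.743*y^5 + 0.686*y^4 + 3.241*y^3 - 1.211*y^2 - 0.259*y - 1.89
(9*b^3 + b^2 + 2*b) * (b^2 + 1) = 9*b^5 + b^4 + 11*b^3 + b^2 + 2*b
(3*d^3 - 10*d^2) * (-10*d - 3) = -30*d^4 + 91*d^3 + 30*d^2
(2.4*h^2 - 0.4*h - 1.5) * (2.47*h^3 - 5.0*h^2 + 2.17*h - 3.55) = 5.928*h^5 - 12.988*h^4 + 3.503*h^3 - 1.888*h^2 - 1.835*h + 5.325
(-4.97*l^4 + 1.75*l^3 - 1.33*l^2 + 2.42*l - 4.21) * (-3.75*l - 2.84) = 18.6375*l^5 + 7.5523*l^4 + 0.017500000000001*l^3 - 5.2978*l^2 + 8.9147*l + 11.9564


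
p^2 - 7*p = p*(p - 7)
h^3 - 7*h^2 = h^2*(h - 7)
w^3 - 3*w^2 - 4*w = w*(w - 4)*(w + 1)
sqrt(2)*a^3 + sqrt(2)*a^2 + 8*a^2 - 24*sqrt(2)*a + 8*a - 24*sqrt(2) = (a - 2*sqrt(2))*(a + 6*sqrt(2))*(sqrt(2)*a + sqrt(2))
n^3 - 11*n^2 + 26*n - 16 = (n - 8)*(n - 2)*(n - 1)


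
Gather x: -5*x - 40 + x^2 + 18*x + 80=x^2 + 13*x + 40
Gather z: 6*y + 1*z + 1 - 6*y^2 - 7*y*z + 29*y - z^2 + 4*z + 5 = -6*y^2 + 35*y - z^2 + z*(5 - 7*y) + 6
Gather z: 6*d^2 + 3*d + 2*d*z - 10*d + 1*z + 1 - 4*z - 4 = 6*d^2 - 7*d + z*(2*d - 3) - 3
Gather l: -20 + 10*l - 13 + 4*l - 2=14*l - 35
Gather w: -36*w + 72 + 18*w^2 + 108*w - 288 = 18*w^2 + 72*w - 216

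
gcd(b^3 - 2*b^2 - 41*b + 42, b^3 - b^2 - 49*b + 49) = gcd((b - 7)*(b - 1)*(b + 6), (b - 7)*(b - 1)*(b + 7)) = b^2 - 8*b + 7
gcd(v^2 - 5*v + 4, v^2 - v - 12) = v - 4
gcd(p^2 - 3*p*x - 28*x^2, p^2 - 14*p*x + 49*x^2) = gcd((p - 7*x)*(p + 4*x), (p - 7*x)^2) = -p + 7*x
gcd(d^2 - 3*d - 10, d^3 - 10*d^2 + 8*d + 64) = d + 2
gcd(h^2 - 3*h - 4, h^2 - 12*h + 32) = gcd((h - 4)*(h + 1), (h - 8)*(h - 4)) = h - 4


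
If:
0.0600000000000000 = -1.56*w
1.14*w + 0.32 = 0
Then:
No Solution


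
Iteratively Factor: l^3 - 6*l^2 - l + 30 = (l + 2)*(l^2 - 8*l + 15) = (l - 3)*(l + 2)*(l - 5)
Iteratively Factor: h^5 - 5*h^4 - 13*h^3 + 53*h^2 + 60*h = (h)*(h^4 - 5*h^3 - 13*h^2 + 53*h + 60) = h*(h - 5)*(h^3 - 13*h - 12) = h*(h - 5)*(h + 1)*(h^2 - h - 12) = h*(h - 5)*(h - 4)*(h + 1)*(h + 3)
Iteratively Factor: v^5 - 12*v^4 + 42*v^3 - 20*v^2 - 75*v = (v - 5)*(v^4 - 7*v^3 + 7*v^2 + 15*v) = (v - 5)^2*(v^3 - 2*v^2 - 3*v) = (v - 5)^2*(v - 3)*(v^2 + v) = v*(v - 5)^2*(v - 3)*(v + 1)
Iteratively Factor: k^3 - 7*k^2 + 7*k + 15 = (k - 5)*(k^2 - 2*k - 3) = (k - 5)*(k - 3)*(k + 1)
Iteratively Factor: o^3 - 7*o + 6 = (o - 2)*(o^2 + 2*o - 3) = (o - 2)*(o + 3)*(o - 1)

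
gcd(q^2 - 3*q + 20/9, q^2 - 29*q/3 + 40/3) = q - 5/3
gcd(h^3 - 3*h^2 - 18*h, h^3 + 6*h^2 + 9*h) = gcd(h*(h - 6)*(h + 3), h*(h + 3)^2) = h^2 + 3*h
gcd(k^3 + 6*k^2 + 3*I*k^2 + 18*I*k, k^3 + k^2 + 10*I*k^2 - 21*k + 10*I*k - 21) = k + 3*I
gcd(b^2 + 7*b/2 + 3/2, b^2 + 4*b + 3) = b + 3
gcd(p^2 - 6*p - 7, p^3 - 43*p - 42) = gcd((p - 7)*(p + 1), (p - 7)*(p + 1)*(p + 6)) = p^2 - 6*p - 7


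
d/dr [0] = 0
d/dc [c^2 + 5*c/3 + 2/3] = 2*c + 5/3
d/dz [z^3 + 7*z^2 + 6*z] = 3*z^2 + 14*z + 6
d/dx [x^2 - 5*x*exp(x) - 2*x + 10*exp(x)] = -5*x*exp(x) + 2*x + 5*exp(x) - 2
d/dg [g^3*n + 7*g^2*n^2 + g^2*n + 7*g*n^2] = n*(3*g^2 + 14*g*n + 2*g + 7*n)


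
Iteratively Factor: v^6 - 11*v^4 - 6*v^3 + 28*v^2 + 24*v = (v + 2)*(v^5 - 2*v^4 - 7*v^3 + 8*v^2 + 12*v) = (v - 2)*(v + 2)*(v^4 - 7*v^2 - 6*v) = v*(v - 2)*(v + 2)*(v^3 - 7*v - 6) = v*(v - 2)*(v + 2)^2*(v^2 - 2*v - 3) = v*(v - 2)*(v + 1)*(v + 2)^2*(v - 3)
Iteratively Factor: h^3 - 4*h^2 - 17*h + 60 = (h + 4)*(h^2 - 8*h + 15) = (h - 3)*(h + 4)*(h - 5)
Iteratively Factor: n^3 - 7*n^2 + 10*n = (n - 2)*(n^2 - 5*n) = (n - 5)*(n - 2)*(n)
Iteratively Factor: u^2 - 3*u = (u)*(u - 3)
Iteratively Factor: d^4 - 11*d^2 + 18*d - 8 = (d - 2)*(d^3 + 2*d^2 - 7*d + 4) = (d - 2)*(d - 1)*(d^2 + 3*d - 4) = (d - 2)*(d - 1)^2*(d + 4)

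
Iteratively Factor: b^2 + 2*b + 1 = (b + 1)*(b + 1)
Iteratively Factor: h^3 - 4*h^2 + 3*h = (h - 1)*(h^2 - 3*h) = h*(h - 1)*(h - 3)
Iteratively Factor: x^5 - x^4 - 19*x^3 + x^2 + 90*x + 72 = (x - 3)*(x^4 + 2*x^3 - 13*x^2 - 38*x - 24) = (x - 3)*(x + 3)*(x^3 - x^2 - 10*x - 8) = (x - 3)*(x + 2)*(x + 3)*(x^2 - 3*x - 4) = (x - 4)*(x - 3)*(x + 2)*(x + 3)*(x + 1)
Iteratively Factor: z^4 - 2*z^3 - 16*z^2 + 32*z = (z - 4)*(z^3 + 2*z^2 - 8*z) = (z - 4)*(z + 4)*(z^2 - 2*z) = z*(z - 4)*(z + 4)*(z - 2)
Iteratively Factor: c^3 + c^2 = (c + 1)*(c^2) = c*(c + 1)*(c)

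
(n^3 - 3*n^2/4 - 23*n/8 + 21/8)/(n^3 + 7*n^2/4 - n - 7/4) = (n - 3/2)/(n + 1)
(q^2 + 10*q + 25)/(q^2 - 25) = (q + 5)/(q - 5)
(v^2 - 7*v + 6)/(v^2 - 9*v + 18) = (v - 1)/(v - 3)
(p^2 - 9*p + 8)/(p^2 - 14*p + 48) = (p - 1)/(p - 6)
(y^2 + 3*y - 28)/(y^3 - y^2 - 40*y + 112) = 1/(y - 4)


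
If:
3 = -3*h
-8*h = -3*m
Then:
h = -1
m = -8/3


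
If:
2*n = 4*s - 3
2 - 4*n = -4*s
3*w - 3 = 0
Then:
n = 5/2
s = 2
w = 1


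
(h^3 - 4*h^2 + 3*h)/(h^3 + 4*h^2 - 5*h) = (h - 3)/(h + 5)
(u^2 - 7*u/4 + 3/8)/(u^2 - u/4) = (u - 3/2)/u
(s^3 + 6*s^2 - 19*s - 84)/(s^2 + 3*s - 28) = s + 3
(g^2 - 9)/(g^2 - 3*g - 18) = (g - 3)/(g - 6)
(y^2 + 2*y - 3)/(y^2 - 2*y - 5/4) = 4*(-y^2 - 2*y + 3)/(-4*y^2 + 8*y + 5)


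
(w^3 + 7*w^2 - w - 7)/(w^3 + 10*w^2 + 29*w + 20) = (w^2 + 6*w - 7)/(w^2 + 9*w + 20)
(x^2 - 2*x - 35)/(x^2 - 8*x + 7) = (x + 5)/(x - 1)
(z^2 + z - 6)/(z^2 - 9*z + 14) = (z + 3)/(z - 7)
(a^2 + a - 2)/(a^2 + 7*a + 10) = (a - 1)/(a + 5)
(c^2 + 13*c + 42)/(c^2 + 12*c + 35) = (c + 6)/(c + 5)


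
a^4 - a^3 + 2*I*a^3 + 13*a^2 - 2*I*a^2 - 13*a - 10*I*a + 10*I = (a - 1)*(a - 2*I)*(a - I)*(a + 5*I)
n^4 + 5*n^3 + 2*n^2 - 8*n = n*(n - 1)*(n + 2)*(n + 4)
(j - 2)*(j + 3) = j^2 + j - 6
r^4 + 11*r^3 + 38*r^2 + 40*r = r*(r + 2)*(r + 4)*(r + 5)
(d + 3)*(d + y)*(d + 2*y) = d^3 + 3*d^2*y + 3*d^2 + 2*d*y^2 + 9*d*y + 6*y^2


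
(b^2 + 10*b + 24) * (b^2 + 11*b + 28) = b^4 + 21*b^3 + 162*b^2 + 544*b + 672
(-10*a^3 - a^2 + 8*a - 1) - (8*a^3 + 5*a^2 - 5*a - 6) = -18*a^3 - 6*a^2 + 13*a + 5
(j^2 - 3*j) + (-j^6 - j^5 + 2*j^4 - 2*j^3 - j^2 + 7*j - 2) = -j^6 - j^5 + 2*j^4 - 2*j^3 + 4*j - 2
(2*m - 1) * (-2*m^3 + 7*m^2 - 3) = -4*m^4 + 16*m^3 - 7*m^2 - 6*m + 3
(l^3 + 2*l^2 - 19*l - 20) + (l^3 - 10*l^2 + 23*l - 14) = 2*l^3 - 8*l^2 + 4*l - 34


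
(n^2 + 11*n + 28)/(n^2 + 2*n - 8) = (n + 7)/(n - 2)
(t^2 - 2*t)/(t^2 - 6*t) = (t - 2)/(t - 6)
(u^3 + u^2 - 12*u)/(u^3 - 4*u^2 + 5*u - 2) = u*(u^2 + u - 12)/(u^3 - 4*u^2 + 5*u - 2)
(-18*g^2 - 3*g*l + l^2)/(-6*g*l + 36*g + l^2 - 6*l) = (3*g + l)/(l - 6)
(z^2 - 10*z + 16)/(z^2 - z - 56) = (z - 2)/(z + 7)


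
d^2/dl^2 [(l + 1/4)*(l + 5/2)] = 2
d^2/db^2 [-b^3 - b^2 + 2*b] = -6*b - 2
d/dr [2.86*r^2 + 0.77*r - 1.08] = 5.72*r + 0.77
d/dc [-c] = -1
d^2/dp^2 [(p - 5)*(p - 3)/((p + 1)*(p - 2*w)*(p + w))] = 2*(2*(4 - p)*(p + 1)^2*(p - 2*w)^2*(p + w) + 2*(4 - p)*(p + 1)^2*(p - 2*w)*(p + w)^2 + 2*(4 - p)*(p + 1)*(p - 2*w)^2*(p + w)^2 + (p - 5)*(p - 3)*(p + 1)^2*(p - 2*w)^2 + (p - 5)*(p - 3)*(p + 1)^2*(p - 2*w)*(p + w) + (p - 5)*(p - 3)*(p + 1)^2*(p + w)^2 + (p - 5)*(p - 3)*(p + 1)*(p - 2*w)^2*(p + w) + (p - 5)*(p - 3)*(p + 1)*(p - 2*w)*(p + w)^2 + (p - 5)*(p - 3)*(p - 2*w)^2*(p + w)^2 + (p + 1)^2*(p - 2*w)^2*(p + w)^2)/((p + 1)^3*(p - 2*w)^3*(p + w)^3)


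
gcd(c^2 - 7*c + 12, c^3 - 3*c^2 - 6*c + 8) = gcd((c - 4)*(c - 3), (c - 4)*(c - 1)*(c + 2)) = c - 4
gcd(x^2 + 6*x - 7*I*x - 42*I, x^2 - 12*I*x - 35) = x - 7*I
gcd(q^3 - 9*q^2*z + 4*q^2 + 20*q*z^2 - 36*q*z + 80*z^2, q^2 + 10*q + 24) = q + 4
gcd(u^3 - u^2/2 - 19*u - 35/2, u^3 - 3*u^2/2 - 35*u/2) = u^2 - 3*u/2 - 35/2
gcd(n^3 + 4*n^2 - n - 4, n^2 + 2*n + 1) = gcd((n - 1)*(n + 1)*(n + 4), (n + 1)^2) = n + 1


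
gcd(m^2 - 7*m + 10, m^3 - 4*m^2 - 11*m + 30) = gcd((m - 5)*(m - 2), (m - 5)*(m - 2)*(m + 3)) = m^2 - 7*m + 10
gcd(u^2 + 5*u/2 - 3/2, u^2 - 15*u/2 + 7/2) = u - 1/2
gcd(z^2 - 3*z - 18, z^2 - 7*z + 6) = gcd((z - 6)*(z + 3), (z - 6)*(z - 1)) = z - 6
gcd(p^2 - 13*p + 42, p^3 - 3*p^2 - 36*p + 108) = p - 6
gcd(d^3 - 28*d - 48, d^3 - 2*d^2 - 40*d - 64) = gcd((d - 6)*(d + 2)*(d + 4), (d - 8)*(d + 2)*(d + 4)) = d^2 + 6*d + 8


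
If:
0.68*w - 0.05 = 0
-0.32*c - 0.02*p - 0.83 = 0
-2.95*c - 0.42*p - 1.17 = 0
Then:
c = -4.31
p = 27.51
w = 0.07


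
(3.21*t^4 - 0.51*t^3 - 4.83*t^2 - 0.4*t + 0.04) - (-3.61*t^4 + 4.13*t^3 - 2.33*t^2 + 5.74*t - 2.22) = 6.82*t^4 - 4.64*t^3 - 2.5*t^2 - 6.14*t + 2.26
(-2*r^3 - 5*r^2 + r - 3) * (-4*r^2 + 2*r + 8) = 8*r^5 + 16*r^4 - 30*r^3 - 26*r^2 + 2*r - 24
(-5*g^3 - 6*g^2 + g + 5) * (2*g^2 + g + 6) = -10*g^5 - 17*g^4 - 34*g^3 - 25*g^2 + 11*g + 30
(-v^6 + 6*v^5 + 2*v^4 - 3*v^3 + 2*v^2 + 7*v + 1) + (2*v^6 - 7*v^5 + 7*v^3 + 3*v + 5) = v^6 - v^5 + 2*v^4 + 4*v^3 + 2*v^2 + 10*v + 6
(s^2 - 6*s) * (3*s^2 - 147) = 3*s^4 - 18*s^3 - 147*s^2 + 882*s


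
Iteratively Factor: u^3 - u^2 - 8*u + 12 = (u - 2)*(u^2 + u - 6) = (u - 2)^2*(u + 3)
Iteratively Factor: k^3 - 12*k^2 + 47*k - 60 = (k - 5)*(k^2 - 7*k + 12) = (k - 5)*(k - 4)*(k - 3)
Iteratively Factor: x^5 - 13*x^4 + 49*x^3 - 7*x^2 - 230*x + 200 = (x - 5)*(x^4 - 8*x^3 + 9*x^2 + 38*x - 40) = (x - 5)*(x - 1)*(x^3 - 7*x^2 + 2*x + 40) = (x - 5)*(x - 4)*(x - 1)*(x^2 - 3*x - 10) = (x - 5)^2*(x - 4)*(x - 1)*(x + 2)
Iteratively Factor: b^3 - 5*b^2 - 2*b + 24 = (b - 3)*(b^2 - 2*b - 8) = (b - 4)*(b - 3)*(b + 2)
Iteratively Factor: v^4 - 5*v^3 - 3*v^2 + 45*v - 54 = (v - 3)*(v^3 - 2*v^2 - 9*v + 18) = (v - 3)^2*(v^2 + v - 6) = (v - 3)^2*(v - 2)*(v + 3)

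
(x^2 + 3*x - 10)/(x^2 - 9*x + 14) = (x + 5)/(x - 7)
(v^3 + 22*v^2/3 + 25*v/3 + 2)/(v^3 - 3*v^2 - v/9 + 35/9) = 3*(3*v^2 + 19*v + 6)/(9*v^2 - 36*v + 35)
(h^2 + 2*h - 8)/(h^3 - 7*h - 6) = (-h^2 - 2*h + 8)/(-h^3 + 7*h + 6)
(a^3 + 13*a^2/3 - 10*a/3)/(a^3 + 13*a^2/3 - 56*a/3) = (3*a^2 + 13*a - 10)/(3*a^2 + 13*a - 56)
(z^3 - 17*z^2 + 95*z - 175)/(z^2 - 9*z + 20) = (z^2 - 12*z + 35)/(z - 4)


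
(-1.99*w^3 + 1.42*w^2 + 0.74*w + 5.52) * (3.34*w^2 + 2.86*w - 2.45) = -6.6466*w^5 - 0.9486*w^4 + 11.4083*w^3 + 17.0742*w^2 + 13.9742*w - 13.524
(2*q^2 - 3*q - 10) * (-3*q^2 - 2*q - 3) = -6*q^4 + 5*q^3 + 30*q^2 + 29*q + 30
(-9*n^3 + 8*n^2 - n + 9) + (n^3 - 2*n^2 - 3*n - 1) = -8*n^3 + 6*n^2 - 4*n + 8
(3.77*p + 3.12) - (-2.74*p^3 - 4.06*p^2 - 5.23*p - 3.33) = 2.74*p^3 + 4.06*p^2 + 9.0*p + 6.45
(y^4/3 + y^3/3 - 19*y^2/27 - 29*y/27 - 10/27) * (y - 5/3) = y^5/3 - 2*y^4/9 - 34*y^3/27 + 8*y^2/81 + 115*y/81 + 50/81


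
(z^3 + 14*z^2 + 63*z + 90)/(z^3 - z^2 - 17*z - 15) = (z^2 + 11*z + 30)/(z^2 - 4*z - 5)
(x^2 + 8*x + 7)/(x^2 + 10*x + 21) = (x + 1)/(x + 3)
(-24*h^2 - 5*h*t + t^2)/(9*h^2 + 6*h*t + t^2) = (-8*h + t)/(3*h + t)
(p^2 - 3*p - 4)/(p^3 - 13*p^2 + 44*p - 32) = (p + 1)/(p^2 - 9*p + 8)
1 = 1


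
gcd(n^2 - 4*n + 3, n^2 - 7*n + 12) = n - 3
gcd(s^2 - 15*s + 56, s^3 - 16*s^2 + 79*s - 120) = s - 8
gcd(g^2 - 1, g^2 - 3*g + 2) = g - 1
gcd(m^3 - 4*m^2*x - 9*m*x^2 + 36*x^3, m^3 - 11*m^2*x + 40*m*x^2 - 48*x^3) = m^2 - 7*m*x + 12*x^2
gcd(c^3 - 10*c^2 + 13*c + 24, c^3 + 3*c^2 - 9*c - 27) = c - 3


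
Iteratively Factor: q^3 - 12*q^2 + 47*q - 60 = (q - 3)*(q^2 - 9*q + 20) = (q - 5)*(q - 3)*(q - 4)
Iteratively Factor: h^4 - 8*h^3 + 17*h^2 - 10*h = (h - 5)*(h^3 - 3*h^2 + 2*h) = (h - 5)*(h - 1)*(h^2 - 2*h) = h*(h - 5)*(h - 1)*(h - 2)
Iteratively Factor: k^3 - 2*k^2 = (k - 2)*(k^2) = k*(k - 2)*(k)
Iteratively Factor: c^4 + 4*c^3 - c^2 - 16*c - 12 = (c + 3)*(c^3 + c^2 - 4*c - 4) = (c + 2)*(c + 3)*(c^2 - c - 2) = (c + 1)*(c + 2)*(c + 3)*(c - 2)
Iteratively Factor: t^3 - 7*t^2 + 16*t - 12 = (t - 3)*(t^2 - 4*t + 4) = (t - 3)*(t - 2)*(t - 2)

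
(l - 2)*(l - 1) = l^2 - 3*l + 2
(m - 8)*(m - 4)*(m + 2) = m^3 - 10*m^2 + 8*m + 64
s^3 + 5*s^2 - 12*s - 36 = (s - 3)*(s + 2)*(s + 6)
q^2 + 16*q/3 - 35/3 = (q - 5/3)*(q + 7)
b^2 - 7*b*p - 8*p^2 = (b - 8*p)*(b + p)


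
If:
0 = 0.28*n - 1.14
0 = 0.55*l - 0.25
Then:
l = 0.45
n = 4.07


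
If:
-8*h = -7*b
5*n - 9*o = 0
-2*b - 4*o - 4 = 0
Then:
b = -2*o - 2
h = -7*o/4 - 7/4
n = 9*o/5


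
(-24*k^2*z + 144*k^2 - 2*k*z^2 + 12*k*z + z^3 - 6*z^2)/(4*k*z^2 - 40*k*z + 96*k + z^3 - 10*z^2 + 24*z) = (-6*k + z)/(z - 4)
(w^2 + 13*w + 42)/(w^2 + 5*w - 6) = (w + 7)/(w - 1)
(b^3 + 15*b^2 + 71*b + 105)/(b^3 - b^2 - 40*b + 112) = (b^2 + 8*b + 15)/(b^2 - 8*b + 16)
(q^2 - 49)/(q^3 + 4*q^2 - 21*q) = (q - 7)/(q*(q - 3))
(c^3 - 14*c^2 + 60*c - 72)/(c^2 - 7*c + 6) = (c^2 - 8*c + 12)/(c - 1)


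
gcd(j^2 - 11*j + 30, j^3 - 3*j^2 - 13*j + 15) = j - 5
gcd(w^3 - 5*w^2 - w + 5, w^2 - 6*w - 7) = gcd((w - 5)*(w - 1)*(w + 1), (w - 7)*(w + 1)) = w + 1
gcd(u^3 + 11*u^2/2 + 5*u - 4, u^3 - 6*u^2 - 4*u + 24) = u + 2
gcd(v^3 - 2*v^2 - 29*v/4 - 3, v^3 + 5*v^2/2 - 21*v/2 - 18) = v + 3/2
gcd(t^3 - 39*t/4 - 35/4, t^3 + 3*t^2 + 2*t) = t + 1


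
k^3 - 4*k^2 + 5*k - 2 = (k - 2)*(k - 1)^2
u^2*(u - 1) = u^3 - u^2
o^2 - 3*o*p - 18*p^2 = (o - 6*p)*(o + 3*p)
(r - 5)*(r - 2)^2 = r^3 - 9*r^2 + 24*r - 20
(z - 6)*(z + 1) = z^2 - 5*z - 6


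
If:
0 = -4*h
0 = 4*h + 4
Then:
No Solution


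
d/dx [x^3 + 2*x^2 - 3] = x*(3*x + 4)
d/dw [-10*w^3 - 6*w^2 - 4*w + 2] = -30*w^2 - 12*w - 4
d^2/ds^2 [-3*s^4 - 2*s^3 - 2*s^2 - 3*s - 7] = -36*s^2 - 12*s - 4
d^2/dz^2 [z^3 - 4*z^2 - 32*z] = 6*z - 8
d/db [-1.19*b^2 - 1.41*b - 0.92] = -2.38*b - 1.41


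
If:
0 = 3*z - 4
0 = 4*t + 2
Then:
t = -1/2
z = 4/3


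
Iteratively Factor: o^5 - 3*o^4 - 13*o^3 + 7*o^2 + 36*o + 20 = (o - 2)*(o^4 - o^3 - 15*o^2 - 23*o - 10) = (o - 2)*(o + 2)*(o^3 - 3*o^2 - 9*o - 5) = (o - 2)*(o + 1)*(o + 2)*(o^2 - 4*o - 5) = (o - 5)*(o - 2)*(o + 1)*(o + 2)*(o + 1)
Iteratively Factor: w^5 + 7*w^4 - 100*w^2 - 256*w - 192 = (w + 3)*(w^4 + 4*w^3 - 12*w^2 - 64*w - 64) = (w + 2)*(w + 3)*(w^3 + 2*w^2 - 16*w - 32) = (w + 2)*(w + 3)*(w + 4)*(w^2 - 2*w - 8) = (w - 4)*(w + 2)*(w + 3)*(w + 4)*(w + 2)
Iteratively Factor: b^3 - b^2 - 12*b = (b - 4)*(b^2 + 3*b) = b*(b - 4)*(b + 3)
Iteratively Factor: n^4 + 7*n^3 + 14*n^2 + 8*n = (n + 4)*(n^3 + 3*n^2 + 2*n) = n*(n + 4)*(n^2 + 3*n + 2) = n*(n + 2)*(n + 4)*(n + 1)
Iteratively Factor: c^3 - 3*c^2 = (c - 3)*(c^2) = c*(c - 3)*(c)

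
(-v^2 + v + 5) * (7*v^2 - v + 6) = -7*v^4 + 8*v^3 + 28*v^2 + v + 30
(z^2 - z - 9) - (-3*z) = z^2 + 2*z - 9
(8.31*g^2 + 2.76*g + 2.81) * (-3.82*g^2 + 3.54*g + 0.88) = -31.7442*g^4 + 18.8742*g^3 + 6.349*g^2 + 12.3762*g + 2.4728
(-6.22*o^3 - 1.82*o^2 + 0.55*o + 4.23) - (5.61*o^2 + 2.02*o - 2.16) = -6.22*o^3 - 7.43*o^2 - 1.47*o + 6.39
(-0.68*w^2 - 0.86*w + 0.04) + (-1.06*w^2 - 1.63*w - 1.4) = -1.74*w^2 - 2.49*w - 1.36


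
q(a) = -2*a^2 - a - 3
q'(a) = -4*a - 1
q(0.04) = -3.04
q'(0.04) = -1.16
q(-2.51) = -13.09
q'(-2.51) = 9.04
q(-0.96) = -3.88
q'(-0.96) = 2.84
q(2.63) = -19.46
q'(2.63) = -11.52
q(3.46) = -30.40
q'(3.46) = -14.84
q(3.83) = -36.17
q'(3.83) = -16.32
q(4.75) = -52.88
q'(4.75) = -20.00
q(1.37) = -8.12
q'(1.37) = -6.48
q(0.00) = -3.00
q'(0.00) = -1.00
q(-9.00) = -156.00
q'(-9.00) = 35.00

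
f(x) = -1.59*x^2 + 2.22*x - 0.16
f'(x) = 2.22 - 3.18*x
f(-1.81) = -9.39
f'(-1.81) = 7.98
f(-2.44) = -15.04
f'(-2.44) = 9.98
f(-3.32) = -25.06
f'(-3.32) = 12.78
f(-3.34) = -25.31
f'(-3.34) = 12.84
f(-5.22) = -55.07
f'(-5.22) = 18.82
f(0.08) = 0.01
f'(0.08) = 1.97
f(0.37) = 0.44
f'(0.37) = 1.04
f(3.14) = -8.87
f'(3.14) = -7.77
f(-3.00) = -21.13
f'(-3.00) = 11.76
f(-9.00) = -148.93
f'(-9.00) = 30.84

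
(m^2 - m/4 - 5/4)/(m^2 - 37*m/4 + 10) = (m + 1)/(m - 8)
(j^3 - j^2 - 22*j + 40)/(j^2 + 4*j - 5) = (j^2 - 6*j + 8)/(j - 1)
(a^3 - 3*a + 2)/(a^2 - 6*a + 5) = (a^2 + a - 2)/(a - 5)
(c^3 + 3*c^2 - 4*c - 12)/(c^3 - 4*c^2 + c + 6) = (c^2 + 5*c + 6)/(c^2 - 2*c - 3)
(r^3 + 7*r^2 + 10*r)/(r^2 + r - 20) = r*(r + 2)/(r - 4)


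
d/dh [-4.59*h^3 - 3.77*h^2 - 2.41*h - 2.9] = -13.77*h^2 - 7.54*h - 2.41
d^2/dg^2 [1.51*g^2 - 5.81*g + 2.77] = 3.02000000000000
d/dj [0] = 0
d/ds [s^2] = 2*s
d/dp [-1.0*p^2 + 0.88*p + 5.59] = 0.88 - 2.0*p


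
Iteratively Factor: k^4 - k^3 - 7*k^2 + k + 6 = (k - 1)*(k^3 - 7*k - 6) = (k - 3)*(k - 1)*(k^2 + 3*k + 2) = (k - 3)*(k - 1)*(k + 1)*(k + 2)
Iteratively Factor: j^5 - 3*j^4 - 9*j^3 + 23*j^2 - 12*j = (j)*(j^4 - 3*j^3 - 9*j^2 + 23*j - 12) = j*(j + 3)*(j^3 - 6*j^2 + 9*j - 4) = j*(j - 1)*(j + 3)*(j^2 - 5*j + 4) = j*(j - 1)^2*(j + 3)*(j - 4)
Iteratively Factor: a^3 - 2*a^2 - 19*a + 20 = (a + 4)*(a^2 - 6*a + 5) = (a - 5)*(a + 4)*(a - 1)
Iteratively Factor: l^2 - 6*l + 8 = (l - 4)*(l - 2)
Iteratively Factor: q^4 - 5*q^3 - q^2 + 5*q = (q)*(q^3 - 5*q^2 - q + 5) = q*(q - 5)*(q^2 - 1) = q*(q - 5)*(q - 1)*(q + 1)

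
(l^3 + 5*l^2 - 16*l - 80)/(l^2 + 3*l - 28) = (l^2 + 9*l + 20)/(l + 7)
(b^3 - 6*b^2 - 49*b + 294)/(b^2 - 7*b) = b + 1 - 42/b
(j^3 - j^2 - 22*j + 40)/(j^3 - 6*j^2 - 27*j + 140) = (j - 2)/(j - 7)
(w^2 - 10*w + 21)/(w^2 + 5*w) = (w^2 - 10*w + 21)/(w*(w + 5))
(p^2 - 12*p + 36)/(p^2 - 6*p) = (p - 6)/p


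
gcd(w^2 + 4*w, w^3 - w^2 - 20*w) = w^2 + 4*w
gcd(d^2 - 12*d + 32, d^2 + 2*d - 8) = 1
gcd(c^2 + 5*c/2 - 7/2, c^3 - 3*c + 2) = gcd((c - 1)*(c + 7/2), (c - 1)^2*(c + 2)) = c - 1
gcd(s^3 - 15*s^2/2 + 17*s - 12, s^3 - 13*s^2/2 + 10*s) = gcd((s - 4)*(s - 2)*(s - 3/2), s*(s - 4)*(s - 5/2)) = s - 4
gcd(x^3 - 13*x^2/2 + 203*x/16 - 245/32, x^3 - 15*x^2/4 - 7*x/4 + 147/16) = x^2 - 21*x/4 + 49/8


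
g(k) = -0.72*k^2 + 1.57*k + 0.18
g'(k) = 1.57 - 1.44*k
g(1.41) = 0.96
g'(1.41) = -0.46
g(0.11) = 0.34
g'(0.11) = 1.41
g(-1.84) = -5.15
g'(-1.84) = 4.22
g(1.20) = 1.03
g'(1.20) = -0.16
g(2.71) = -0.85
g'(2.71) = -2.33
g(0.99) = 1.03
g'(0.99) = 0.14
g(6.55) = -20.43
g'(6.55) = -7.86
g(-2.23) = -6.90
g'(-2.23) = 4.78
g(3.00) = -1.59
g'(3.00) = -2.75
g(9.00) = -44.01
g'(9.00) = -11.39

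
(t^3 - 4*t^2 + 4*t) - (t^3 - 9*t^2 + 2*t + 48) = 5*t^2 + 2*t - 48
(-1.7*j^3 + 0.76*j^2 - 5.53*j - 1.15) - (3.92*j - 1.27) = -1.7*j^3 + 0.76*j^2 - 9.45*j + 0.12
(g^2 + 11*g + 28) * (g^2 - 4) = g^4 + 11*g^3 + 24*g^2 - 44*g - 112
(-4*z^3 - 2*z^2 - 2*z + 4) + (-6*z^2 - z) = -4*z^3 - 8*z^2 - 3*z + 4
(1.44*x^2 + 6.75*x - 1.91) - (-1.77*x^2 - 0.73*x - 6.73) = 3.21*x^2 + 7.48*x + 4.82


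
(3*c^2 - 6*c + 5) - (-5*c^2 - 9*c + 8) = 8*c^2 + 3*c - 3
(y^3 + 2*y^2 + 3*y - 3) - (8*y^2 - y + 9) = y^3 - 6*y^2 + 4*y - 12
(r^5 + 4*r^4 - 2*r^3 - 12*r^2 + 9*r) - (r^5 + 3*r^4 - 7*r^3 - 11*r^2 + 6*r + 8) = r^4 + 5*r^3 - r^2 + 3*r - 8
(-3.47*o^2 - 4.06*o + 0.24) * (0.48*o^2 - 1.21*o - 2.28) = -1.6656*o^4 + 2.2499*o^3 + 12.9394*o^2 + 8.9664*o - 0.5472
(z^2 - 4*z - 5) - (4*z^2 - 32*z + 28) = -3*z^2 + 28*z - 33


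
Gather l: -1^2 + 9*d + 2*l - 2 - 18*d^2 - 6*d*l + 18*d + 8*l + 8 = -18*d^2 + 27*d + l*(10 - 6*d) + 5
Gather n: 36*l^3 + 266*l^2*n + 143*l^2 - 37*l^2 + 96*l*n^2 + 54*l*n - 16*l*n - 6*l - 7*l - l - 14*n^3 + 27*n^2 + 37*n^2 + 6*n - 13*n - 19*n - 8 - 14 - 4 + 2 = 36*l^3 + 106*l^2 - 14*l - 14*n^3 + n^2*(96*l + 64) + n*(266*l^2 + 38*l - 26) - 24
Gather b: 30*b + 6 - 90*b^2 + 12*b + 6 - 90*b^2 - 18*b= -180*b^2 + 24*b + 12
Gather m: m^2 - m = m^2 - m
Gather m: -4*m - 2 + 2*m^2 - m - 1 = 2*m^2 - 5*m - 3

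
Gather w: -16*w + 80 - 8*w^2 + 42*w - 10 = -8*w^2 + 26*w + 70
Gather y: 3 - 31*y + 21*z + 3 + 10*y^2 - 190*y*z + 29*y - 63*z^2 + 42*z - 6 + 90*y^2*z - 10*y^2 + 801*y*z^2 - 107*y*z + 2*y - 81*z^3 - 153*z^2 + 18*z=90*y^2*z + y*(801*z^2 - 297*z) - 81*z^3 - 216*z^2 + 81*z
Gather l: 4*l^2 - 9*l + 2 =4*l^2 - 9*l + 2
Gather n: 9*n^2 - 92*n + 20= 9*n^2 - 92*n + 20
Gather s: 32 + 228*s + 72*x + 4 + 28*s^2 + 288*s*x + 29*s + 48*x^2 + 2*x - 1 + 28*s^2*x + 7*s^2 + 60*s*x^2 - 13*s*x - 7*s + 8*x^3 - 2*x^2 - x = s^2*(28*x + 35) + s*(60*x^2 + 275*x + 250) + 8*x^3 + 46*x^2 + 73*x + 35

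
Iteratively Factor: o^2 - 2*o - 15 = (o + 3)*(o - 5)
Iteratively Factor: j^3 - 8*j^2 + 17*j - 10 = (j - 2)*(j^2 - 6*j + 5) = (j - 5)*(j - 2)*(j - 1)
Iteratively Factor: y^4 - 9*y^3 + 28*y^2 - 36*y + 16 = (y - 4)*(y^3 - 5*y^2 + 8*y - 4) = (y - 4)*(y - 1)*(y^2 - 4*y + 4) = (y - 4)*(y - 2)*(y - 1)*(y - 2)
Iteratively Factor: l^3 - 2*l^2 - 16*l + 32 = (l + 4)*(l^2 - 6*l + 8) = (l - 4)*(l + 4)*(l - 2)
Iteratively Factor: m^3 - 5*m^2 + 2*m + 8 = (m - 2)*(m^2 - 3*m - 4) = (m - 4)*(m - 2)*(m + 1)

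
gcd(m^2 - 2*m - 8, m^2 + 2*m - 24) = m - 4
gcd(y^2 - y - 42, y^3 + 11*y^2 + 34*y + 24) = y + 6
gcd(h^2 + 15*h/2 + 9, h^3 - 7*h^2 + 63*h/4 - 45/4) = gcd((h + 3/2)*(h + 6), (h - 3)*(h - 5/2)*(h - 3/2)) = 1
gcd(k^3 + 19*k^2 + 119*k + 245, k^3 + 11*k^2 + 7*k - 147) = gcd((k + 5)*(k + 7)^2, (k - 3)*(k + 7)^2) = k^2 + 14*k + 49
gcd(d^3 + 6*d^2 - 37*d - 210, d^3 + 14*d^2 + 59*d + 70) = d^2 + 12*d + 35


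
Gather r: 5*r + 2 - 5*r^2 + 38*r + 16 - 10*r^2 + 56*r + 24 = -15*r^2 + 99*r + 42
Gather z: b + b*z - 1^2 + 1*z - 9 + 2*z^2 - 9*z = b + 2*z^2 + z*(b - 8) - 10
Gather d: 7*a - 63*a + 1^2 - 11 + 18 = 8 - 56*a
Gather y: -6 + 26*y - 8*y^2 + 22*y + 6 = -8*y^2 + 48*y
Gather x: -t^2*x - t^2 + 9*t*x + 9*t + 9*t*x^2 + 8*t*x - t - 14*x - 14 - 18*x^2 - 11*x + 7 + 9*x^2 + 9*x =-t^2 + 8*t + x^2*(9*t - 9) + x*(-t^2 + 17*t - 16) - 7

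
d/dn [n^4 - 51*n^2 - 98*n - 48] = 4*n^3 - 102*n - 98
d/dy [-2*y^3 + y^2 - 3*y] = -6*y^2 + 2*y - 3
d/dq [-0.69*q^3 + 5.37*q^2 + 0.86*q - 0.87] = -2.07*q^2 + 10.74*q + 0.86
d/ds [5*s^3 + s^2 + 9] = s*(15*s + 2)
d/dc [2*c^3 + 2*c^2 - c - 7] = 6*c^2 + 4*c - 1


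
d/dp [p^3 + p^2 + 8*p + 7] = 3*p^2 + 2*p + 8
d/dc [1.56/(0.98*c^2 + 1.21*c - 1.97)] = (-3.0576*c - 1.8876)/(0.98*c^2 + 1.21*c - 1.97)^2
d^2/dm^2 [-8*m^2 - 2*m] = -16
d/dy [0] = 0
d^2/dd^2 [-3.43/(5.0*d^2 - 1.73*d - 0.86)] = (-171.5*d^2 + 59.339*d + 3.43*(10.0*d - 1.73)*(20.0*d - 3.46) + 29.498)/(-5.0*d^2 + 1.73*d + 0.86)^3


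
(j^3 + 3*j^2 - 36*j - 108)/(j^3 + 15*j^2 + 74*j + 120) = (j^2 - 3*j - 18)/(j^2 + 9*j + 20)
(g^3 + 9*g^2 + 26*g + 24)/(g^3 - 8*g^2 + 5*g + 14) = (g^3 + 9*g^2 + 26*g + 24)/(g^3 - 8*g^2 + 5*g + 14)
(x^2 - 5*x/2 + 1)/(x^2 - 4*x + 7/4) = 2*(x - 2)/(2*x - 7)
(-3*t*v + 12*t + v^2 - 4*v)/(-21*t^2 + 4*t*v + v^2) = (v - 4)/(7*t + v)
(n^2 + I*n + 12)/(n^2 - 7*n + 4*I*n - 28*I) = (n - 3*I)/(n - 7)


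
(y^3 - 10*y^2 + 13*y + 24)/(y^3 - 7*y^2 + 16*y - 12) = (y^2 - 7*y - 8)/(y^2 - 4*y + 4)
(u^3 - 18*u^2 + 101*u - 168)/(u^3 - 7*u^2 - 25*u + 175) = (u^2 - 11*u + 24)/(u^2 - 25)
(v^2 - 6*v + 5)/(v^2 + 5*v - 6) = (v - 5)/(v + 6)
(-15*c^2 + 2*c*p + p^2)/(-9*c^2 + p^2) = (5*c + p)/(3*c + p)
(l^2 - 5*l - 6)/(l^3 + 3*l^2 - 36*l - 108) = (l + 1)/(l^2 + 9*l + 18)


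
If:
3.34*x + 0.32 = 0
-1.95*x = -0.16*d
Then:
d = -1.17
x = -0.10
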